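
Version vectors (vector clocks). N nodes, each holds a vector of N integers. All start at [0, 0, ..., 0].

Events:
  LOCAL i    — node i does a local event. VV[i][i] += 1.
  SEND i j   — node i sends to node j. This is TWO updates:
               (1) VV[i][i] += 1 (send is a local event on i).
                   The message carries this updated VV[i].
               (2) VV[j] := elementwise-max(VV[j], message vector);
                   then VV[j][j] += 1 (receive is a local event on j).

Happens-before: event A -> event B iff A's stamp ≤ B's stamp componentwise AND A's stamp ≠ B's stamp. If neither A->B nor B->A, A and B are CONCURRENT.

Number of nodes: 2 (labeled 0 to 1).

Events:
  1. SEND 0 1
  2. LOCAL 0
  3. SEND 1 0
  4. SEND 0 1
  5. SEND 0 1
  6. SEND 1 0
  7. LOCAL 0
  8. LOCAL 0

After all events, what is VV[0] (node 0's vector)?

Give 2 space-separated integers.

Answer: 8 5

Derivation:
Initial: VV[0]=[0, 0]
Initial: VV[1]=[0, 0]
Event 1: SEND 0->1: VV[0][0]++ -> VV[0]=[1, 0], msg_vec=[1, 0]; VV[1]=max(VV[1],msg_vec) then VV[1][1]++ -> VV[1]=[1, 1]
Event 2: LOCAL 0: VV[0][0]++ -> VV[0]=[2, 0]
Event 3: SEND 1->0: VV[1][1]++ -> VV[1]=[1, 2], msg_vec=[1, 2]; VV[0]=max(VV[0],msg_vec) then VV[0][0]++ -> VV[0]=[3, 2]
Event 4: SEND 0->1: VV[0][0]++ -> VV[0]=[4, 2], msg_vec=[4, 2]; VV[1]=max(VV[1],msg_vec) then VV[1][1]++ -> VV[1]=[4, 3]
Event 5: SEND 0->1: VV[0][0]++ -> VV[0]=[5, 2], msg_vec=[5, 2]; VV[1]=max(VV[1],msg_vec) then VV[1][1]++ -> VV[1]=[5, 4]
Event 6: SEND 1->0: VV[1][1]++ -> VV[1]=[5, 5], msg_vec=[5, 5]; VV[0]=max(VV[0],msg_vec) then VV[0][0]++ -> VV[0]=[6, 5]
Event 7: LOCAL 0: VV[0][0]++ -> VV[0]=[7, 5]
Event 8: LOCAL 0: VV[0][0]++ -> VV[0]=[8, 5]
Final vectors: VV[0]=[8, 5]; VV[1]=[5, 5]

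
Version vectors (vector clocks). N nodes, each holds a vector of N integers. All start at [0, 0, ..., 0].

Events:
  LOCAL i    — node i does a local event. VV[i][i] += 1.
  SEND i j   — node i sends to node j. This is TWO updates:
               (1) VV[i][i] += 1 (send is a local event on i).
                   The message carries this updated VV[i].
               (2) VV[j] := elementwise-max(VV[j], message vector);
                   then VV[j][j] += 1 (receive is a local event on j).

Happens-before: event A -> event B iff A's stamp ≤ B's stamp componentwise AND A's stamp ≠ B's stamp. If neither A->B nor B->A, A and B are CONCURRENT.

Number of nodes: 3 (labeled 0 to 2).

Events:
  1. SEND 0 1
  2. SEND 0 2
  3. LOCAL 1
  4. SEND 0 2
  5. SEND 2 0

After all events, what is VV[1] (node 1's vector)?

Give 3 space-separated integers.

Answer: 1 2 0

Derivation:
Initial: VV[0]=[0, 0, 0]
Initial: VV[1]=[0, 0, 0]
Initial: VV[2]=[0, 0, 0]
Event 1: SEND 0->1: VV[0][0]++ -> VV[0]=[1, 0, 0], msg_vec=[1, 0, 0]; VV[1]=max(VV[1],msg_vec) then VV[1][1]++ -> VV[1]=[1, 1, 0]
Event 2: SEND 0->2: VV[0][0]++ -> VV[0]=[2, 0, 0], msg_vec=[2, 0, 0]; VV[2]=max(VV[2],msg_vec) then VV[2][2]++ -> VV[2]=[2, 0, 1]
Event 3: LOCAL 1: VV[1][1]++ -> VV[1]=[1, 2, 0]
Event 4: SEND 0->2: VV[0][0]++ -> VV[0]=[3, 0, 0], msg_vec=[3, 0, 0]; VV[2]=max(VV[2],msg_vec) then VV[2][2]++ -> VV[2]=[3, 0, 2]
Event 5: SEND 2->0: VV[2][2]++ -> VV[2]=[3, 0, 3], msg_vec=[3, 0, 3]; VV[0]=max(VV[0],msg_vec) then VV[0][0]++ -> VV[0]=[4, 0, 3]
Final vectors: VV[0]=[4, 0, 3]; VV[1]=[1, 2, 0]; VV[2]=[3, 0, 3]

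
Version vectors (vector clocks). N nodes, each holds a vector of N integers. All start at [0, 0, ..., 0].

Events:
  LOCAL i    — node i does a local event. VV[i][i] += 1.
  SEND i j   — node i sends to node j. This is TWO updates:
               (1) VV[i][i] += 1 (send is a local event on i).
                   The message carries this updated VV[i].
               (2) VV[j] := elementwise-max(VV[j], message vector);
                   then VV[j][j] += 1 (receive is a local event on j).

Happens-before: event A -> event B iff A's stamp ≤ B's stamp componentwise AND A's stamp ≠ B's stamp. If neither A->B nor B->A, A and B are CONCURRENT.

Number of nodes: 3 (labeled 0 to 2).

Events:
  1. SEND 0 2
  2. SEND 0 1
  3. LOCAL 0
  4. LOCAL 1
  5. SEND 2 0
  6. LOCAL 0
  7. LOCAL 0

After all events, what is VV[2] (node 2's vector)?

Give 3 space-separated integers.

Answer: 1 0 2

Derivation:
Initial: VV[0]=[0, 0, 0]
Initial: VV[1]=[0, 0, 0]
Initial: VV[2]=[0, 0, 0]
Event 1: SEND 0->2: VV[0][0]++ -> VV[0]=[1, 0, 0], msg_vec=[1, 0, 0]; VV[2]=max(VV[2],msg_vec) then VV[2][2]++ -> VV[2]=[1, 0, 1]
Event 2: SEND 0->1: VV[0][0]++ -> VV[0]=[2, 0, 0], msg_vec=[2, 0, 0]; VV[1]=max(VV[1],msg_vec) then VV[1][1]++ -> VV[1]=[2, 1, 0]
Event 3: LOCAL 0: VV[0][0]++ -> VV[0]=[3, 0, 0]
Event 4: LOCAL 1: VV[1][1]++ -> VV[1]=[2, 2, 0]
Event 5: SEND 2->0: VV[2][2]++ -> VV[2]=[1, 0, 2], msg_vec=[1, 0, 2]; VV[0]=max(VV[0],msg_vec) then VV[0][0]++ -> VV[0]=[4, 0, 2]
Event 6: LOCAL 0: VV[0][0]++ -> VV[0]=[5, 0, 2]
Event 7: LOCAL 0: VV[0][0]++ -> VV[0]=[6, 0, 2]
Final vectors: VV[0]=[6, 0, 2]; VV[1]=[2, 2, 0]; VV[2]=[1, 0, 2]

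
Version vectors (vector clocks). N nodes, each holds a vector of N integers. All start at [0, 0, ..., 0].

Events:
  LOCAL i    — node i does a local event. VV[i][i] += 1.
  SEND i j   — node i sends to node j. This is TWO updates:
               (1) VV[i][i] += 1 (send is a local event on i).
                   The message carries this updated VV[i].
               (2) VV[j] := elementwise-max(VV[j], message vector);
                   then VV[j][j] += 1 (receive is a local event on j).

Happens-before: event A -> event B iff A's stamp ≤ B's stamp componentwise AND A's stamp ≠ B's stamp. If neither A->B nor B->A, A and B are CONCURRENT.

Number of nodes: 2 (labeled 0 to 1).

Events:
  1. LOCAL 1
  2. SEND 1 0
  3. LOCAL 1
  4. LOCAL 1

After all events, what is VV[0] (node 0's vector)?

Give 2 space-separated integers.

Answer: 1 2

Derivation:
Initial: VV[0]=[0, 0]
Initial: VV[1]=[0, 0]
Event 1: LOCAL 1: VV[1][1]++ -> VV[1]=[0, 1]
Event 2: SEND 1->0: VV[1][1]++ -> VV[1]=[0, 2], msg_vec=[0, 2]; VV[0]=max(VV[0],msg_vec) then VV[0][0]++ -> VV[0]=[1, 2]
Event 3: LOCAL 1: VV[1][1]++ -> VV[1]=[0, 3]
Event 4: LOCAL 1: VV[1][1]++ -> VV[1]=[0, 4]
Final vectors: VV[0]=[1, 2]; VV[1]=[0, 4]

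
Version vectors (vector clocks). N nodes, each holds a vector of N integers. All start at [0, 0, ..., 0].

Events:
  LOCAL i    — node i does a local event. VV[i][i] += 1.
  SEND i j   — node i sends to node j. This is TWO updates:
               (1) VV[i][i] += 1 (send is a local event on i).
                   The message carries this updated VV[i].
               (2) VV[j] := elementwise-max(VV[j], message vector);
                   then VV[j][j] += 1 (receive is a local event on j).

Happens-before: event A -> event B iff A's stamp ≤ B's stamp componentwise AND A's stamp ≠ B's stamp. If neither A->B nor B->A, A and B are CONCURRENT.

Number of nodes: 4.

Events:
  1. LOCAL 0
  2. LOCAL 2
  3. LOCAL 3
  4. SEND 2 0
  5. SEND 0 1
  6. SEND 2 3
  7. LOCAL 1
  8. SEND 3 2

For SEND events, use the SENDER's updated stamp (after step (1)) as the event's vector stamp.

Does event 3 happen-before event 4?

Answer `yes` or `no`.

Initial: VV[0]=[0, 0, 0, 0]
Initial: VV[1]=[0, 0, 0, 0]
Initial: VV[2]=[0, 0, 0, 0]
Initial: VV[3]=[0, 0, 0, 0]
Event 1: LOCAL 0: VV[0][0]++ -> VV[0]=[1, 0, 0, 0]
Event 2: LOCAL 2: VV[2][2]++ -> VV[2]=[0, 0, 1, 0]
Event 3: LOCAL 3: VV[3][3]++ -> VV[3]=[0, 0, 0, 1]
Event 4: SEND 2->0: VV[2][2]++ -> VV[2]=[0, 0, 2, 0], msg_vec=[0, 0, 2, 0]; VV[0]=max(VV[0],msg_vec) then VV[0][0]++ -> VV[0]=[2, 0, 2, 0]
Event 5: SEND 0->1: VV[0][0]++ -> VV[0]=[3, 0, 2, 0], msg_vec=[3, 0, 2, 0]; VV[1]=max(VV[1],msg_vec) then VV[1][1]++ -> VV[1]=[3, 1, 2, 0]
Event 6: SEND 2->3: VV[2][2]++ -> VV[2]=[0, 0, 3, 0], msg_vec=[0, 0, 3, 0]; VV[3]=max(VV[3],msg_vec) then VV[3][3]++ -> VV[3]=[0, 0, 3, 2]
Event 7: LOCAL 1: VV[1][1]++ -> VV[1]=[3, 2, 2, 0]
Event 8: SEND 3->2: VV[3][3]++ -> VV[3]=[0, 0, 3, 3], msg_vec=[0, 0, 3, 3]; VV[2]=max(VV[2],msg_vec) then VV[2][2]++ -> VV[2]=[0, 0, 4, 3]
Event 3 stamp: [0, 0, 0, 1]
Event 4 stamp: [0, 0, 2, 0]
[0, 0, 0, 1] <= [0, 0, 2, 0]? False. Equal? False. Happens-before: False

Answer: no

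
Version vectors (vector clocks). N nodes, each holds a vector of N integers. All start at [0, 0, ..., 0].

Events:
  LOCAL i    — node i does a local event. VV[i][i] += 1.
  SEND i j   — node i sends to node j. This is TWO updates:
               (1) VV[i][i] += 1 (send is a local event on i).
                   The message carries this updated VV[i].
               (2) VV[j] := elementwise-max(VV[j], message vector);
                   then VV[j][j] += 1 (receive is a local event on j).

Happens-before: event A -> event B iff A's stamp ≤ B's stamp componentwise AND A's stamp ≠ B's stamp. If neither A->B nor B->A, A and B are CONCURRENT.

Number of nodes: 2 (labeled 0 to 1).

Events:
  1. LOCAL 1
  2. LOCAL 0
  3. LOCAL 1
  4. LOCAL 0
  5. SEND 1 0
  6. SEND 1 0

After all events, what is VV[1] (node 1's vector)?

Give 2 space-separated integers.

Initial: VV[0]=[0, 0]
Initial: VV[1]=[0, 0]
Event 1: LOCAL 1: VV[1][1]++ -> VV[1]=[0, 1]
Event 2: LOCAL 0: VV[0][0]++ -> VV[0]=[1, 0]
Event 3: LOCAL 1: VV[1][1]++ -> VV[1]=[0, 2]
Event 4: LOCAL 0: VV[0][0]++ -> VV[0]=[2, 0]
Event 5: SEND 1->0: VV[1][1]++ -> VV[1]=[0, 3], msg_vec=[0, 3]; VV[0]=max(VV[0],msg_vec) then VV[0][0]++ -> VV[0]=[3, 3]
Event 6: SEND 1->0: VV[1][1]++ -> VV[1]=[0, 4], msg_vec=[0, 4]; VV[0]=max(VV[0],msg_vec) then VV[0][0]++ -> VV[0]=[4, 4]
Final vectors: VV[0]=[4, 4]; VV[1]=[0, 4]

Answer: 0 4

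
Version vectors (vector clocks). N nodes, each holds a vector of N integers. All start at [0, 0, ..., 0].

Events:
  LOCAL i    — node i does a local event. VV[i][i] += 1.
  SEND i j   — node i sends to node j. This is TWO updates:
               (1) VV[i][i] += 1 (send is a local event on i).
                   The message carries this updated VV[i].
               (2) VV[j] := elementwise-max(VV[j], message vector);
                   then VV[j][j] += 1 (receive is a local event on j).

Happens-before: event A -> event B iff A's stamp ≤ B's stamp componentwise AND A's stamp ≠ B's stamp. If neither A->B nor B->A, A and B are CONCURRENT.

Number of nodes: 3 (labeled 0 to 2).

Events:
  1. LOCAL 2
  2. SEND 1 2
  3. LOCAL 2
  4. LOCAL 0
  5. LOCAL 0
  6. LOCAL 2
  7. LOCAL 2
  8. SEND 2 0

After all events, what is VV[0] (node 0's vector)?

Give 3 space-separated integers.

Initial: VV[0]=[0, 0, 0]
Initial: VV[1]=[0, 0, 0]
Initial: VV[2]=[0, 0, 0]
Event 1: LOCAL 2: VV[2][2]++ -> VV[2]=[0, 0, 1]
Event 2: SEND 1->2: VV[1][1]++ -> VV[1]=[0, 1, 0], msg_vec=[0, 1, 0]; VV[2]=max(VV[2],msg_vec) then VV[2][2]++ -> VV[2]=[0, 1, 2]
Event 3: LOCAL 2: VV[2][2]++ -> VV[2]=[0, 1, 3]
Event 4: LOCAL 0: VV[0][0]++ -> VV[0]=[1, 0, 0]
Event 5: LOCAL 0: VV[0][0]++ -> VV[0]=[2, 0, 0]
Event 6: LOCAL 2: VV[2][2]++ -> VV[2]=[0, 1, 4]
Event 7: LOCAL 2: VV[2][2]++ -> VV[2]=[0, 1, 5]
Event 8: SEND 2->0: VV[2][2]++ -> VV[2]=[0, 1, 6], msg_vec=[0, 1, 6]; VV[0]=max(VV[0],msg_vec) then VV[0][0]++ -> VV[0]=[3, 1, 6]
Final vectors: VV[0]=[3, 1, 6]; VV[1]=[0, 1, 0]; VV[2]=[0, 1, 6]

Answer: 3 1 6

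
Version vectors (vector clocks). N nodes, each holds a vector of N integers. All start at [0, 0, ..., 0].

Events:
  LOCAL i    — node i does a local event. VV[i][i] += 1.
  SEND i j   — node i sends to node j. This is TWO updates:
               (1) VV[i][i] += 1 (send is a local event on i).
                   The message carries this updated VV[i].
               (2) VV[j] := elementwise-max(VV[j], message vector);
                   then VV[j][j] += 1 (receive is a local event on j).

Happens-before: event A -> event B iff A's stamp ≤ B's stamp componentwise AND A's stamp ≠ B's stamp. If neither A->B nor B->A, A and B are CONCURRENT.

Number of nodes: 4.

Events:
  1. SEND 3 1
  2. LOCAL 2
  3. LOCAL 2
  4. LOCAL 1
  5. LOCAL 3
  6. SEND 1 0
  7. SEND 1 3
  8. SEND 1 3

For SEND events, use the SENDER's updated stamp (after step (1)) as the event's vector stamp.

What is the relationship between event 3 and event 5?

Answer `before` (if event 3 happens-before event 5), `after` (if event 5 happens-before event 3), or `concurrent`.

Answer: concurrent

Derivation:
Initial: VV[0]=[0, 0, 0, 0]
Initial: VV[1]=[0, 0, 0, 0]
Initial: VV[2]=[0, 0, 0, 0]
Initial: VV[3]=[0, 0, 0, 0]
Event 1: SEND 3->1: VV[3][3]++ -> VV[3]=[0, 0, 0, 1], msg_vec=[0, 0, 0, 1]; VV[1]=max(VV[1],msg_vec) then VV[1][1]++ -> VV[1]=[0, 1, 0, 1]
Event 2: LOCAL 2: VV[2][2]++ -> VV[2]=[0, 0, 1, 0]
Event 3: LOCAL 2: VV[2][2]++ -> VV[2]=[0, 0, 2, 0]
Event 4: LOCAL 1: VV[1][1]++ -> VV[1]=[0, 2, 0, 1]
Event 5: LOCAL 3: VV[3][3]++ -> VV[3]=[0, 0, 0, 2]
Event 6: SEND 1->0: VV[1][1]++ -> VV[1]=[0, 3, 0, 1], msg_vec=[0, 3, 0, 1]; VV[0]=max(VV[0],msg_vec) then VV[0][0]++ -> VV[0]=[1, 3, 0, 1]
Event 7: SEND 1->3: VV[1][1]++ -> VV[1]=[0, 4, 0, 1], msg_vec=[0, 4, 0, 1]; VV[3]=max(VV[3],msg_vec) then VV[3][3]++ -> VV[3]=[0, 4, 0, 3]
Event 8: SEND 1->3: VV[1][1]++ -> VV[1]=[0, 5, 0, 1], msg_vec=[0, 5, 0, 1]; VV[3]=max(VV[3],msg_vec) then VV[3][3]++ -> VV[3]=[0, 5, 0, 4]
Event 3 stamp: [0, 0, 2, 0]
Event 5 stamp: [0, 0, 0, 2]
[0, 0, 2, 0] <= [0, 0, 0, 2]? False
[0, 0, 0, 2] <= [0, 0, 2, 0]? False
Relation: concurrent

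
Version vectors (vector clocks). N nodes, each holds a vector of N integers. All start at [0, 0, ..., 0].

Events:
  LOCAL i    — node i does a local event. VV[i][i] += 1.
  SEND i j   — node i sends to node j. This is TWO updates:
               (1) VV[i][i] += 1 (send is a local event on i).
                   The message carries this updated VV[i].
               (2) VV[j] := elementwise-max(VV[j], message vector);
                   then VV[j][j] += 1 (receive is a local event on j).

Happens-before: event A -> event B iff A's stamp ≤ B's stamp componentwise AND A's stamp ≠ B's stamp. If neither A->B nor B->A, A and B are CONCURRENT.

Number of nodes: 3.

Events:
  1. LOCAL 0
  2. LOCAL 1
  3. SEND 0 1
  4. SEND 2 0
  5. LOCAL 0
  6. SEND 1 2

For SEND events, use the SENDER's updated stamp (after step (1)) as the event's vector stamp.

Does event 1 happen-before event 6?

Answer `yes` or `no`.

Answer: yes

Derivation:
Initial: VV[0]=[0, 0, 0]
Initial: VV[1]=[0, 0, 0]
Initial: VV[2]=[0, 0, 0]
Event 1: LOCAL 0: VV[0][0]++ -> VV[0]=[1, 0, 0]
Event 2: LOCAL 1: VV[1][1]++ -> VV[1]=[0, 1, 0]
Event 3: SEND 0->1: VV[0][0]++ -> VV[0]=[2, 0, 0], msg_vec=[2, 0, 0]; VV[1]=max(VV[1],msg_vec) then VV[1][1]++ -> VV[1]=[2, 2, 0]
Event 4: SEND 2->0: VV[2][2]++ -> VV[2]=[0, 0, 1], msg_vec=[0, 0, 1]; VV[0]=max(VV[0],msg_vec) then VV[0][0]++ -> VV[0]=[3, 0, 1]
Event 5: LOCAL 0: VV[0][0]++ -> VV[0]=[4, 0, 1]
Event 6: SEND 1->2: VV[1][1]++ -> VV[1]=[2, 3, 0], msg_vec=[2, 3, 0]; VV[2]=max(VV[2],msg_vec) then VV[2][2]++ -> VV[2]=[2, 3, 2]
Event 1 stamp: [1, 0, 0]
Event 6 stamp: [2, 3, 0]
[1, 0, 0] <= [2, 3, 0]? True. Equal? False. Happens-before: True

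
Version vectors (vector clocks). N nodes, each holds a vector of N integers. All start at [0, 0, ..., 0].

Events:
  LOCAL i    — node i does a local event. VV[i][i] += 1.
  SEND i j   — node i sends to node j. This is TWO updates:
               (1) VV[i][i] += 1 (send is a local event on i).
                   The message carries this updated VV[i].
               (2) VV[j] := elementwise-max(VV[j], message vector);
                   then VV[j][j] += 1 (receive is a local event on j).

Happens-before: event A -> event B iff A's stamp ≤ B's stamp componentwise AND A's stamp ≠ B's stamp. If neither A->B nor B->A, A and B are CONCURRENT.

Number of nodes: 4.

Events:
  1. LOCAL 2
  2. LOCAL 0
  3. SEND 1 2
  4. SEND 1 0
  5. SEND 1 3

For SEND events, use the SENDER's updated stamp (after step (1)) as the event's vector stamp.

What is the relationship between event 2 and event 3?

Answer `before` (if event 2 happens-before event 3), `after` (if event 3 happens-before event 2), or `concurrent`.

Answer: concurrent

Derivation:
Initial: VV[0]=[0, 0, 0, 0]
Initial: VV[1]=[0, 0, 0, 0]
Initial: VV[2]=[0, 0, 0, 0]
Initial: VV[3]=[0, 0, 0, 0]
Event 1: LOCAL 2: VV[2][2]++ -> VV[2]=[0, 0, 1, 0]
Event 2: LOCAL 0: VV[0][0]++ -> VV[0]=[1, 0, 0, 0]
Event 3: SEND 1->2: VV[1][1]++ -> VV[1]=[0, 1, 0, 0], msg_vec=[0, 1, 0, 0]; VV[2]=max(VV[2],msg_vec) then VV[2][2]++ -> VV[2]=[0, 1, 2, 0]
Event 4: SEND 1->0: VV[1][1]++ -> VV[1]=[0, 2, 0, 0], msg_vec=[0, 2, 0, 0]; VV[0]=max(VV[0],msg_vec) then VV[0][0]++ -> VV[0]=[2, 2, 0, 0]
Event 5: SEND 1->3: VV[1][1]++ -> VV[1]=[0, 3, 0, 0], msg_vec=[0, 3, 0, 0]; VV[3]=max(VV[3],msg_vec) then VV[3][3]++ -> VV[3]=[0, 3, 0, 1]
Event 2 stamp: [1, 0, 0, 0]
Event 3 stamp: [0, 1, 0, 0]
[1, 0, 0, 0] <= [0, 1, 0, 0]? False
[0, 1, 0, 0] <= [1, 0, 0, 0]? False
Relation: concurrent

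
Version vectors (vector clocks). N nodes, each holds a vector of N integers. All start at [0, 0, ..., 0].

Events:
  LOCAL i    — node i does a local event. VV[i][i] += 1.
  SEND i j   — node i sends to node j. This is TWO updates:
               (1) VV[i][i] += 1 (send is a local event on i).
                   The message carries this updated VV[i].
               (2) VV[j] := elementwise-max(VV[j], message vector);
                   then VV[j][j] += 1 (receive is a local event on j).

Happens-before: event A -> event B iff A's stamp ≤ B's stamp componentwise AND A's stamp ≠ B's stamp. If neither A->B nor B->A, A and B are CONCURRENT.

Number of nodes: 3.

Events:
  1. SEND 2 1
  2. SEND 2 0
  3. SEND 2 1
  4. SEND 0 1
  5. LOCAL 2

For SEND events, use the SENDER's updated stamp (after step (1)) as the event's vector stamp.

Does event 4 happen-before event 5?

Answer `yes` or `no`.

Initial: VV[0]=[0, 0, 0]
Initial: VV[1]=[0, 0, 0]
Initial: VV[2]=[0, 0, 0]
Event 1: SEND 2->1: VV[2][2]++ -> VV[2]=[0, 0, 1], msg_vec=[0, 0, 1]; VV[1]=max(VV[1],msg_vec) then VV[1][1]++ -> VV[1]=[0, 1, 1]
Event 2: SEND 2->0: VV[2][2]++ -> VV[2]=[0, 0, 2], msg_vec=[0, 0, 2]; VV[0]=max(VV[0],msg_vec) then VV[0][0]++ -> VV[0]=[1, 0, 2]
Event 3: SEND 2->1: VV[2][2]++ -> VV[2]=[0, 0, 3], msg_vec=[0, 0, 3]; VV[1]=max(VV[1],msg_vec) then VV[1][1]++ -> VV[1]=[0, 2, 3]
Event 4: SEND 0->1: VV[0][0]++ -> VV[0]=[2, 0, 2], msg_vec=[2, 0, 2]; VV[1]=max(VV[1],msg_vec) then VV[1][1]++ -> VV[1]=[2, 3, 3]
Event 5: LOCAL 2: VV[2][2]++ -> VV[2]=[0, 0, 4]
Event 4 stamp: [2, 0, 2]
Event 5 stamp: [0, 0, 4]
[2, 0, 2] <= [0, 0, 4]? False. Equal? False. Happens-before: False

Answer: no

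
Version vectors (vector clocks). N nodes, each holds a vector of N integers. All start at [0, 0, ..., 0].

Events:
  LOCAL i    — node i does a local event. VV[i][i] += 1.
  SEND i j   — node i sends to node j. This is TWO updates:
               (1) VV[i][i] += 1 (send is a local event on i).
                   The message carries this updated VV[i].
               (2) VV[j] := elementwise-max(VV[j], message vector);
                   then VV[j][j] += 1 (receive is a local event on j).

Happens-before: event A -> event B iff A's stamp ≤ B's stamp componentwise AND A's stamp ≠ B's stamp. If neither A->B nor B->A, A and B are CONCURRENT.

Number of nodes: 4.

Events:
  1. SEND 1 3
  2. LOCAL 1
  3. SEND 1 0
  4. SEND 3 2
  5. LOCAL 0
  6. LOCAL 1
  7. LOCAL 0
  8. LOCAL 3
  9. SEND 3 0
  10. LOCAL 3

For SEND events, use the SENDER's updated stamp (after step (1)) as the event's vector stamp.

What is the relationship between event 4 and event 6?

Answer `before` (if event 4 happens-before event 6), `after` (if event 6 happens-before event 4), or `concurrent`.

Initial: VV[0]=[0, 0, 0, 0]
Initial: VV[1]=[0, 0, 0, 0]
Initial: VV[2]=[0, 0, 0, 0]
Initial: VV[3]=[0, 0, 0, 0]
Event 1: SEND 1->3: VV[1][1]++ -> VV[1]=[0, 1, 0, 0], msg_vec=[0, 1, 0, 0]; VV[3]=max(VV[3],msg_vec) then VV[3][3]++ -> VV[3]=[0, 1, 0, 1]
Event 2: LOCAL 1: VV[1][1]++ -> VV[1]=[0, 2, 0, 0]
Event 3: SEND 1->0: VV[1][1]++ -> VV[1]=[0, 3, 0, 0], msg_vec=[0, 3, 0, 0]; VV[0]=max(VV[0],msg_vec) then VV[0][0]++ -> VV[0]=[1, 3, 0, 0]
Event 4: SEND 3->2: VV[3][3]++ -> VV[3]=[0, 1, 0, 2], msg_vec=[0, 1, 0, 2]; VV[2]=max(VV[2],msg_vec) then VV[2][2]++ -> VV[2]=[0, 1, 1, 2]
Event 5: LOCAL 0: VV[0][0]++ -> VV[0]=[2, 3, 0, 0]
Event 6: LOCAL 1: VV[1][1]++ -> VV[1]=[0, 4, 0, 0]
Event 7: LOCAL 0: VV[0][0]++ -> VV[0]=[3, 3, 0, 0]
Event 8: LOCAL 3: VV[3][3]++ -> VV[3]=[0, 1, 0, 3]
Event 9: SEND 3->0: VV[3][3]++ -> VV[3]=[0, 1, 0, 4], msg_vec=[0, 1, 0, 4]; VV[0]=max(VV[0],msg_vec) then VV[0][0]++ -> VV[0]=[4, 3, 0, 4]
Event 10: LOCAL 3: VV[3][3]++ -> VV[3]=[0, 1, 0, 5]
Event 4 stamp: [0, 1, 0, 2]
Event 6 stamp: [0, 4, 0, 0]
[0, 1, 0, 2] <= [0, 4, 0, 0]? False
[0, 4, 0, 0] <= [0, 1, 0, 2]? False
Relation: concurrent

Answer: concurrent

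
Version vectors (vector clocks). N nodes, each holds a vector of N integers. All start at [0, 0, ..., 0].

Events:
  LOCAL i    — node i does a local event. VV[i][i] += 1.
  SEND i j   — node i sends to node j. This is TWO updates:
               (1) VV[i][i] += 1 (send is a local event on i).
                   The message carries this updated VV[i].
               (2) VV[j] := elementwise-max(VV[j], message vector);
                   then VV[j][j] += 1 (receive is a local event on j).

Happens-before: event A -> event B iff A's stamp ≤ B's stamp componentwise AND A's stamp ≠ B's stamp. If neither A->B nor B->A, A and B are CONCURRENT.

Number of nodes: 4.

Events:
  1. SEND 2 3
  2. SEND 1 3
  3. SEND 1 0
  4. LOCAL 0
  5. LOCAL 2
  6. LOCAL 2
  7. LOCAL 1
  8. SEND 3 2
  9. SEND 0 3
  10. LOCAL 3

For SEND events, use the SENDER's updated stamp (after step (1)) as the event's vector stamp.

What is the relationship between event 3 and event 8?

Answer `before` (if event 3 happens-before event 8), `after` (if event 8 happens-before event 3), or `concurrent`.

Answer: concurrent

Derivation:
Initial: VV[0]=[0, 0, 0, 0]
Initial: VV[1]=[0, 0, 0, 0]
Initial: VV[2]=[0, 0, 0, 0]
Initial: VV[3]=[0, 0, 0, 0]
Event 1: SEND 2->3: VV[2][2]++ -> VV[2]=[0, 0, 1, 0], msg_vec=[0, 0, 1, 0]; VV[3]=max(VV[3],msg_vec) then VV[3][3]++ -> VV[3]=[0, 0, 1, 1]
Event 2: SEND 1->3: VV[1][1]++ -> VV[1]=[0, 1, 0, 0], msg_vec=[0, 1, 0, 0]; VV[3]=max(VV[3],msg_vec) then VV[3][3]++ -> VV[3]=[0, 1, 1, 2]
Event 3: SEND 1->0: VV[1][1]++ -> VV[1]=[0, 2, 0, 0], msg_vec=[0, 2, 0, 0]; VV[0]=max(VV[0],msg_vec) then VV[0][0]++ -> VV[0]=[1, 2, 0, 0]
Event 4: LOCAL 0: VV[0][0]++ -> VV[0]=[2, 2, 0, 0]
Event 5: LOCAL 2: VV[2][2]++ -> VV[2]=[0, 0, 2, 0]
Event 6: LOCAL 2: VV[2][2]++ -> VV[2]=[0, 0, 3, 0]
Event 7: LOCAL 1: VV[1][1]++ -> VV[1]=[0, 3, 0, 0]
Event 8: SEND 3->2: VV[3][3]++ -> VV[3]=[0, 1, 1, 3], msg_vec=[0, 1, 1, 3]; VV[2]=max(VV[2],msg_vec) then VV[2][2]++ -> VV[2]=[0, 1, 4, 3]
Event 9: SEND 0->3: VV[0][0]++ -> VV[0]=[3, 2, 0, 0], msg_vec=[3, 2, 0, 0]; VV[3]=max(VV[3],msg_vec) then VV[3][3]++ -> VV[3]=[3, 2, 1, 4]
Event 10: LOCAL 3: VV[3][3]++ -> VV[3]=[3, 2, 1, 5]
Event 3 stamp: [0, 2, 0, 0]
Event 8 stamp: [0, 1, 1, 3]
[0, 2, 0, 0] <= [0, 1, 1, 3]? False
[0, 1, 1, 3] <= [0, 2, 0, 0]? False
Relation: concurrent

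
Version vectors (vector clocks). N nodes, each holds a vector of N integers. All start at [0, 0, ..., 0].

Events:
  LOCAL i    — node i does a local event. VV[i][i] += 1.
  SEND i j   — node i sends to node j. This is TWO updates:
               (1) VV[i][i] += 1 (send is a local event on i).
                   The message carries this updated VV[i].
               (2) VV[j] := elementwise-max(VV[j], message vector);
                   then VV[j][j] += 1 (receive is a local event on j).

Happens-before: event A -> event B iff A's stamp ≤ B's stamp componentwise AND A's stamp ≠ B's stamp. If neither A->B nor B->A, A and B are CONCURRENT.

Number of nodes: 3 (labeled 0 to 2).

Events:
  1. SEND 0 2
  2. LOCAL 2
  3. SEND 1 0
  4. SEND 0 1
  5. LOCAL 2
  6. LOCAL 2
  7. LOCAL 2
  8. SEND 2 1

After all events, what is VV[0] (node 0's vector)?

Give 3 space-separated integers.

Initial: VV[0]=[0, 0, 0]
Initial: VV[1]=[0, 0, 0]
Initial: VV[2]=[0, 0, 0]
Event 1: SEND 0->2: VV[0][0]++ -> VV[0]=[1, 0, 0], msg_vec=[1, 0, 0]; VV[2]=max(VV[2],msg_vec) then VV[2][2]++ -> VV[2]=[1, 0, 1]
Event 2: LOCAL 2: VV[2][2]++ -> VV[2]=[1, 0, 2]
Event 3: SEND 1->0: VV[1][1]++ -> VV[1]=[0, 1, 0], msg_vec=[0, 1, 0]; VV[0]=max(VV[0],msg_vec) then VV[0][0]++ -> VV[0]=[2, 1, 0]
Event 4: SEND 0->1: VV[0][0]++ -> VV[0]=[3, 1, 0], msg_vec=[3, 1, 0]; VV[1]=max(VV[1],msg_vec) then VV[1][1]++ -> VV[1]=[3, 2, 0]
Event 5: LOCAL 2: VV[2][2]++ -> VV[2]=[1, 0, 3]
Event 6: LOCAL 2: VV[2][2]++ -> VV[2]=[1, 0, 4]
Event 7: LOCAL 2: VV[2][2]++ -> VV[2]=[1, 0, 5]
Event 8: SEND 2->1: VV[2][2]++ -> VV[2]=[1, 0, 6], msg_vec=[1, 0, 6]; VV[1]=max(VV[1],msg_vec) then VV[1][1]++ -> VV[1]=[3, 3, 6]
Final vectors: VV[0]=[3, 1, 0]; VV[1]=[3, 3, 6]; VV[2]=[1, 0, 6]

Answer: 3 1 0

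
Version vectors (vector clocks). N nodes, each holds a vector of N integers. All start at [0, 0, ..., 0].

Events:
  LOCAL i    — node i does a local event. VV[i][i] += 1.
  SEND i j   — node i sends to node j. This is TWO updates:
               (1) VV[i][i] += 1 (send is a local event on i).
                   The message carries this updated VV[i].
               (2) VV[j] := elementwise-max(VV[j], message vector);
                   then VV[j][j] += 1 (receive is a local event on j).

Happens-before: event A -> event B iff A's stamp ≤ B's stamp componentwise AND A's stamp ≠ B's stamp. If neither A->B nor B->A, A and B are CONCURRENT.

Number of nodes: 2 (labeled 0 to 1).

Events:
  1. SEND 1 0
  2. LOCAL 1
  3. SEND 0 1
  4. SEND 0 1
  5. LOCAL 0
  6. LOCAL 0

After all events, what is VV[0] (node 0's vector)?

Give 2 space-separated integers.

Initial: VV[0]=[0, 0]
Initial: VV[1]=[0, 0]
Event 1: SEND 1->0: VV[1][1]++ -> VV[1]=[0, 1], msg_vec=[0, 1]; VV[0]=max(VV[0],msg_vec) then VV[0][0]++ -> VV[0]=[1, 1]
Event 2: LOCAL 1: VV[1][1]++ -> VV[1]=[0, 2]
Event 3: SEND 0->1: VV[0][0]++ -> VV[0]=[2, 1], msg_vec=[2, 1]; VV[1]=max(VV[1],msg_vec) then VV[1][1]++ -> VV[1]=[2, 3]
Event 4: SEND 0->1: VV[0][0]++ -> VV[0]=[3, 1], msg_vec=[3, 1]; VV[1]=max(VV[1],msg_vec) then VV[1][1]++ -> VV[1]=[3, 4]
Event 5: LOCAL 0: VV[0][0]++ -> VV[0]=[4, 1]
Event 6: LOCAL 0: VV[0][0]++ -> VV[0]=[5, 1]
Final vectors: VV[0]=[5, 1]; VV[1]=[3, 4]

Answer: 5 1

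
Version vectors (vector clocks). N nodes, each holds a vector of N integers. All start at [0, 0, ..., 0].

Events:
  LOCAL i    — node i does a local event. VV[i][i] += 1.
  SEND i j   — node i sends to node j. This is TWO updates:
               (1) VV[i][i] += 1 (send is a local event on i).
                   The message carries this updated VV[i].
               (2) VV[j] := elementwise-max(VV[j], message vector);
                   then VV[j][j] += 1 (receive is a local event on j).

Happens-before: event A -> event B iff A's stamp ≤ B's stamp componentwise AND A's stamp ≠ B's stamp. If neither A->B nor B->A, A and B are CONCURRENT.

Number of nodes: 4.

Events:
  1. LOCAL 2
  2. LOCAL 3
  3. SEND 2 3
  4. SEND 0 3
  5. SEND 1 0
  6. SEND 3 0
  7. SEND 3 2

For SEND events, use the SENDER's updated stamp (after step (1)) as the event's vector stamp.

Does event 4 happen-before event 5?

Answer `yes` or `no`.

Initial: VV[0]=[0, 0, 0, 0]
Initial: VV[1]=[0, 0, 0, 0]
Initial: VV[2]=[0, 0, 0, 0]
Initial: VV[3]=[0, 0, 0, 0]
Event 1: LOCAL 2: VV[2][2]++ -> VV[2]=[0, 0, 1, 0]
Event 2: LOCAL 3: VV[3][3]++ -> VV[3]=[0, 0, 0, 1]
Event 3: SEND 2->3: VV[2][2]++ -> VV[2]=[0, 0, 2, 0], msg_vec=[0, 0, 2, 0]; VV[3]=max(VV[3],msg_vec) then VV[3][3]++ -> VV[3]=[0, 0, 2, 2]
Event 4: SEND 0->3: VV[0][0]++ -> VV[0]=[1, 0, 0, 0], msg_vec=[1, 0, 0, 0]; VV[3]=max(VV[3],msg_vec) then VV[3][3]++ -> VV[3]=[1, 0, 2, 3]
Event 5: SEND 1->0: VV[1][1]++ -> VV[1]=[0, 1, 0, 0], msg_vec=[0, 1, 0, 0]; VV[0]=max(VV[0],msg_vec) then VV[0][0]++ -> VV[0]=[2, 1, 0, 0]
Event 6: SEND 3->0: VV[3][3]++ -> VV[3]=[1, 0, 2, 4], msg_vec=[1, 0, 2, 4]; VV[0]=max(VV[0],msg_vec) then VV[0][0]++ -> VV[0]=[3, 1, 2, 4]
Event 7: SEND 3->2: VV[3][3]++ -> VV[3]=[1, 0, 2, 5], msg_vec=[1, 0, 2, 5]; VV[2]=max(VV[2],msg_vec) then VV[2][2]++ -> VV[2]=[1, 0, 3, 5]
Event 4 stamp: [1, 0, 0, 0]
Event 5 stamp: [0, 1, 0, 0]
[1, 0, 0, 0] <= [0, 1, 0, 0]? False. Equal? False. Happens-before: False

Answer: no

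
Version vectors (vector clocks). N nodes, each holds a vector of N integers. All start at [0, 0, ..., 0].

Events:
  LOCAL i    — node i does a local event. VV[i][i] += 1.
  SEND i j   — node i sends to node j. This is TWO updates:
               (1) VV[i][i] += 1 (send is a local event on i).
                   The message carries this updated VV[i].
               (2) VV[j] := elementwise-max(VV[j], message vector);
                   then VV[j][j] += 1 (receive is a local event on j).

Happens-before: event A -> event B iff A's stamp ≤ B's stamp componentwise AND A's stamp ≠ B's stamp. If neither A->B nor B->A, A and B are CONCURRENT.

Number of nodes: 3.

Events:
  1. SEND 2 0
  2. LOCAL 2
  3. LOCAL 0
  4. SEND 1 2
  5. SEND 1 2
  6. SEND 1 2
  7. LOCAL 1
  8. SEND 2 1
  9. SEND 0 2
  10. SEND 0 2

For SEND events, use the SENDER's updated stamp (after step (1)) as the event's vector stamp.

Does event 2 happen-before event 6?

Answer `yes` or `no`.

Answer: no

Derivation:
Initial: VV[0]=[0, 0, 0]
Initial: VV[1]=[0, 0, 0]
Initial: VV[2]=[0, 0, 0]
Event 1: SEND 2->0: VV[2][2]++ -> VV[2]=[0, 0, 1], msg_vec=[0, 0, 1]; VV[0]=max(VV[0],msg_vec) then VV[0][0]++ -> VV[0]=[1, 0, 1]
Event 2: LOCAL 2: VV[2][2]++ -> VV[2]=[0, 0, 2]
Event 3: LOCAL 0: VV[0][0]++ -> VV[0]=[2, 0, 1]
Event 4: SEND 1->2: VV[1][1]++ -> VV[1]=[0, 1, 0], msg_vec=[0, 1, 0]; VV[2]=max(VV[2],msg_vec) then VV[2][2]++ -> VV[2]=[0, 1, 3]
Event 5: SEND 1->2: VV[1][1]++ -> VV[1]=[0, 2, 0], msg_vec=[0, 2, 0]; VV[2]=max(VV[2],msg_vec) then VV[2][2]++ -> VV[2]=[0, 2, 4]
Event 6: SEND 1->2: VV[1][1]++ -> VV[1]=[0, 3, 0], msg_vec=[0, 3, 0]; VV[2]=max(VV[2],msg_vec) then VV[2][2]++ -> VV[2]=[0, 3, 5]
Event 7: LOCAL 1: VV[1][1]++ -> VV[1]=[0, 4, 0]
Event 8: SEND 2->1: VV[2][2]++ -> VV[2]=[0, 3, 6], msg_vec=[0, 3, 6]; VV[1]=max(VV[1],msg_vec) then VV[1][1]++ -> VV[1]=[0, 5, 6]
Event 9: SEND 0->2: VV[0][0]++ -> VV[0]=[3, 0, 1], msg_vec=[3, 0, 1]; VV[2]=max(VV[2],msg_vec) then VV[2][2]++ -> VV[2]=[3, 3, 7]
Event 10: SEND 0->2: VV[0][0]++ -> VV[0]=[4, 0, 1], msg_vec=[4, 0, 1]; VV[2]=max(VV[2],msg_vec) then VV[2][2]++ -> VV[2]=[4, 3, 8]
Event 2 stamp: [0, 0, 2]
Event 6 stamp: [0, 3, 0]
[0, 0, 2] <= [0, 3, 0]? False. Equal? False. Happens-before: False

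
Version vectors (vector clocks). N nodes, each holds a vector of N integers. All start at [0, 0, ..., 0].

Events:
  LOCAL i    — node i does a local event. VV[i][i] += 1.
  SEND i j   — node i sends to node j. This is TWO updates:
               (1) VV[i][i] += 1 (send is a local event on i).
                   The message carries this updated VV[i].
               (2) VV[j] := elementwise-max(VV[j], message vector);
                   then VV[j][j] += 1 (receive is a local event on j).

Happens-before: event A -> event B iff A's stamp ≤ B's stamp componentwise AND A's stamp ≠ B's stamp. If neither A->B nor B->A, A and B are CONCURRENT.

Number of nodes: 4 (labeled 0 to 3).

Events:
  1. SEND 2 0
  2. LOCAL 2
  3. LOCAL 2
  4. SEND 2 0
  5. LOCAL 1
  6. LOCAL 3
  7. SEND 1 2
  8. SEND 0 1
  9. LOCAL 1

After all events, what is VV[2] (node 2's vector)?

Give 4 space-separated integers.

Answer: 0 2 5 0

Derivation:
Initial: VV[0]=[0, 0, 0, 0]
Initial: VV[1]=[0, 0, 0, 0]
Initial: VV[2]=[0, 0, 0, 0]
Initial: VV[3]=[0, 0, 0, 0]
Event 1: SEND 2->0: VV[2][2]++ -> VV[2]=[0, 0, 1, 0], msg_vec=[0, 0, 1, 0]; VV[0]=max(VV[0],msg_vec) then VV[0][0]++ -> VV[0]=[1, 0, 1, 0]
Event 2: LOCAL 2: VV[2][2]++ -> VV[2]=[0, 0, 2, 0]
Event 3: LOCAL 2: VV[2][2]++ -> VV[2]=[0, 0, 3, 0]
Event 4: SEND 2->0: VV[2][2]++ -> VV[2]=[0, 0, 4, 0], msg_vec=[0, 0, 4, 0]; VV[0]=max(VV[0],msg_vec) then VV[0][0]++ -> VV[0]=[2, 0, 4, 0]
Event 5: LOCAL 1: VV[1][1]++ -> VV[1]=[0, 1, 0, 0]
Event 6: LOCAL 3: VV[3][3]++ -> VV[3]=[0, 0, 0, 1]
Event 7: SEND 1->2: VV[1][1]++ -> VV[1]=[0, 2, 0, 0], msg_vec=[0, 2, 0, 0]; VV[2]=max(VV[2],msg_vec) then VV[2][2]++ -> VV[2]=[0, 2, 5, 0]
Event 8: SEND 0->1: VV[0][0]++ -> VV[0]=[3, 0, 4, 0], msg_vec=[3, 0, 4, 0]; VV[1]=max(VV[1],msg_vec) then VV[1][1]++ -> VV[1]=[3, 3, 4, 0]
Event 9: LOCAL 1: VV[1][1]++ -> VV[1]=[3, 4, 4, 0]
Final vectors: VV[0]=[3, 0, 4, 0]; VV[1]=[3, 4, 4, 0]; VV[2]=[0, 2, 5, 0]; VV[3]=[0, 0, 0, 1]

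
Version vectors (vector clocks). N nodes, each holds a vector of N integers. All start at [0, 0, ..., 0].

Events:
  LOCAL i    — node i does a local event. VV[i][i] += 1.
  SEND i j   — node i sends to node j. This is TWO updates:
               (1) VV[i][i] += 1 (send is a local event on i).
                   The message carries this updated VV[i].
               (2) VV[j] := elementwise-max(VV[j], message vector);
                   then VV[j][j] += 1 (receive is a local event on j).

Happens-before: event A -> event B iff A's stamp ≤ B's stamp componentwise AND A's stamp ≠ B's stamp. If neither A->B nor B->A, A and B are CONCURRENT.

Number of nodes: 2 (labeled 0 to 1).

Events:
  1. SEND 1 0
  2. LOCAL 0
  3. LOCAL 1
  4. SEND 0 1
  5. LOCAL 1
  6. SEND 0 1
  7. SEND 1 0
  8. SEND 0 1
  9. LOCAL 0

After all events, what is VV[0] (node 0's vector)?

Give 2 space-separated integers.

Initial: VV[0]=[0, 0]
Initial: VV[1]=[0, 0]
Event 1: SEND 1->0: VV[1][1]++ -> VV[1]=[0, 1], msg_vec=[0, 1]; VV[0]=max(VV[0],msg_vec) then VV[0][0]++ -> VV[0]=[1, 1]
Event 2: LOCAL 0: VV[0][0]++ -> VV[0]=[2, 1]
Event 3: LOCAL 1: VV[1][1]++ -> VV[1]=[0, 2]
Event 4: SEND 0->1: VV[0][0]++ -> VV[0]=[3, 1], msg_vec=[3, 1]; VV[1]=max(VV[1],msg_vec) then VV[1][1]++ -> VV[1]=[3, 3]
Event 5: LOCAL 1: VV[1][1]++ -> VV[1]=[3, 4]
Event 6: SEND 0->1: VV[0][0]++ -> VV[0]=[4, 1], msg_vec=[4, 1]; VV[1]=max(VV[1],msg_vec) then VV[1][1]++ -> VV[1]=[4, 5]
Event 7: SEND 1->0: VV[1][1]++ -> VV[1]=[4, 6], msg_vec=[4, 6]; VV[0]=max(VV[0],msg_vec) then VV[0][0]++ -> VV[0]=[5, 6]
Event 8: SEND 0->1: VV[0][0]++ -> VV[0]=[6, 6], msg_vec=[6, 6]; VV[1]=max(VV[1],msg_vec) then VV[1][1]++ -> VV[1]=[6, 7]
Event 9: LOCAL 0: VV[0][0]++ -> VV[0]=[7, 6]
Final vectors: VV[0]=[7, 6]; VV[1]=[6, 7]

Answer: 7 6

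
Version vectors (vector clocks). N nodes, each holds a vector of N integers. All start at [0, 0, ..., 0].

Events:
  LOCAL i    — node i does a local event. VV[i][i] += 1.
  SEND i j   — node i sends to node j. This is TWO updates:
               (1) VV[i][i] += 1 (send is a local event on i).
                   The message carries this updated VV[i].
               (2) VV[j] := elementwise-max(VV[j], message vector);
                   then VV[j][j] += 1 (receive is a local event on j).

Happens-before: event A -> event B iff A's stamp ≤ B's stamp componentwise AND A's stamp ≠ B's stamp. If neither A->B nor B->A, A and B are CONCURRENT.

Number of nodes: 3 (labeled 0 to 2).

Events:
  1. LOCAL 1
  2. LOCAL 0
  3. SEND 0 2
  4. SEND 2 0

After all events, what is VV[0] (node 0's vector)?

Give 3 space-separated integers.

Initial: VV[0]=[0, 0, 0]
Initial: VV[1]=[0, 0, 0]
Initial: VV[2]=[0, 0, 0]
Event 1: LOCAL 1: VV[1][1]++ -> VV[1]=[0, 1, 0]
Event 2: LOCAL 0: VV[0][0]++ -> VV[0]=[1, 0, 0]
Event 3: SEND 0->2: VV[0][0]++ -> VV[0]=[2, 0, 0], msg_vec=[2, 0, 0]; VV[2]=max(VV[2],msg_vec) then VV[2][2]++ -> VV[2]=[2, 0, 1]
Event 4: SEND 2->0: VV[2][2]++ -> VV[2]=[2, 0, 2], msg_vec=[2, 0, 2]; VV[0]=max(VV[0],msg_vec) then VV[0][0]++ -> VV[0]=[3, 0, 2]
Final vectors: VV[0]=[3, 0, 2]; VV[1]=[0, 1, 0]; VV[2]=[2, 0, 2]

Answer: 3 0 2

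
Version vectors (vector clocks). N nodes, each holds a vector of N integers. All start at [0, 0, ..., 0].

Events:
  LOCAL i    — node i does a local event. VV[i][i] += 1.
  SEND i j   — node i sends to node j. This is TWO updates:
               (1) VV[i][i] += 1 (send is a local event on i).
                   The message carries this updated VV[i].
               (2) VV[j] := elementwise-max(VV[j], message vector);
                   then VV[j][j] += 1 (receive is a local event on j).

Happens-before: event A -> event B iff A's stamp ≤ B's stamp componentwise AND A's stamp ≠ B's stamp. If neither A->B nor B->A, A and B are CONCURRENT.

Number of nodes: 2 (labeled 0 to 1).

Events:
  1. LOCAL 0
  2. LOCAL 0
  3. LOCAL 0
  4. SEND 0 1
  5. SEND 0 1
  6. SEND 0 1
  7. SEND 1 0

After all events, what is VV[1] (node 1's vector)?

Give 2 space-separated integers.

Answer: 6 4

Derivation:
Initial: VV[0]=[0, 0]
Initial: VV[1]=[0, 0]
Event 1: LOCAL 0: VV[0][0]++ -> VV[0]=[1, 0]
Event 2: LOCAL 0: VV[0][0]++ -> VV[0]=[2, 0]
Event 3: LOCAL 0: VV[0][0]++ -> VV[0]=[3, 0]
Event 4: SEND 0->1: VV[0][0]++ -> VV[0]=[4, 0], msg_vec=[4, 0]; VV[1]=max(VV[1],msg_vec) then VV[1][1]++ -> VV[1]=[4, 1]
Event 5: SEND 0->1: VV[0][0]++ -> VV[0]=[5, 0], msg_vec=[5, 0]; VV[1]=max(VV[1],msg_vec) then VV[1][1]++ -> VV[1]=[5, 2]
Event 6: SEND 0->1: VV[0][0]++ -> VV[0]=[6, 0], msg_vec=[6, 0]; VV[1]=max(VV[1],msg_vec) then VV[1][1]++ -> VV[1]=[6, 3]
Event 7: SEND 1->0: VV[1][1]++ -> VV[1]=[6, 4], msg_vec=[6, 4]; VV[0]=max(VV[0],msg_vec) then VV[0][0]++ -> VV[0]=[7, 4]
Final vectors: VV[0]=[7, 4]; VV[1]=[6, 4]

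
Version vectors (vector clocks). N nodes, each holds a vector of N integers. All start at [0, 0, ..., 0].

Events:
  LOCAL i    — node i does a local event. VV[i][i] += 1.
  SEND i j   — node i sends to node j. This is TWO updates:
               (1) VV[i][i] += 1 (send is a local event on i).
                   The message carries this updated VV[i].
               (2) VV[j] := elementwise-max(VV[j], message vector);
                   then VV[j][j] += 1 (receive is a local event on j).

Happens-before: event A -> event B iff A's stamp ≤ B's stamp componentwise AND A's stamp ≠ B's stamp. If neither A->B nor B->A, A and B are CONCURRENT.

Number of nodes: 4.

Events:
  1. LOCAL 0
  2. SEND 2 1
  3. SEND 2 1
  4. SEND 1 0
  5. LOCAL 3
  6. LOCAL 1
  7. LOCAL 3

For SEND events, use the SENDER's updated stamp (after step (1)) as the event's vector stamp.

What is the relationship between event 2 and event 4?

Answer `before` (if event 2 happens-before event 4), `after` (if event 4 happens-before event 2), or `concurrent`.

Answer: before

Derivation:
Initial: VV[0]=[0, 0, 0, 0]
Initial: VV[1]=[0, 0, 0, 0]
Initial: VV[2]=[0, 0, 0, 0]
Initial: VV[3]=[0, 0, 0, 0]
Event 1: LOCAL 0: VV[0][0]++ -> VV[0]=[1, 0, 0, 0]
Event 2: SEND 2->1: VV[2][2]++ -> VV[2]=[0, 0, 1, 0], msg_vec=[0, 0, 1, 0]; VV[1]=max(VV[1],msg_vec) then VV[1][1]++ -> VV[1]=[0, 1, 1, 0]
Event 3: SEND 2->1: VV[2][2]++ -> VV[2]=[0, 0, 2, 0], msg_vec=[0, 0, 2, 0]; VV[1]=max(VV[1],msg_vec) then VV[1][1]++ -> VV[1]=[0, 2, 2, 0]
Event 4: SEND 1->0: VV[1][1]++ -> VV[1]=[0, 3, 2, 0], msg_vec=[0, 3, 2, 0]; VV[0]=max(VV[0],msg_vec) then VV[0][0]++ -> VV[0]=[2, 3, 2, 0]
Event 5: LOCAL 3: VV[3][3]++ -> VV[3]=[0, 0, 0, 1]
Event 6: LOCAL 1: VV[1][1]++ -> VV[1]=[0, 4, 2, 0]
Event 7: LOCAL 3: VV[3][3]++ -> VV[3]=[0, 0, 0, 2]
Event 2 stamp: [0, 0, 1, 0]
Event 4 stamp: [0, 3, 2, 0]
[0, 0, 1, 0] <= [0, 3, 2, 0]? True
[0, 3, 2, 0] <= [0, 0, 1, 0]? False
Relation: before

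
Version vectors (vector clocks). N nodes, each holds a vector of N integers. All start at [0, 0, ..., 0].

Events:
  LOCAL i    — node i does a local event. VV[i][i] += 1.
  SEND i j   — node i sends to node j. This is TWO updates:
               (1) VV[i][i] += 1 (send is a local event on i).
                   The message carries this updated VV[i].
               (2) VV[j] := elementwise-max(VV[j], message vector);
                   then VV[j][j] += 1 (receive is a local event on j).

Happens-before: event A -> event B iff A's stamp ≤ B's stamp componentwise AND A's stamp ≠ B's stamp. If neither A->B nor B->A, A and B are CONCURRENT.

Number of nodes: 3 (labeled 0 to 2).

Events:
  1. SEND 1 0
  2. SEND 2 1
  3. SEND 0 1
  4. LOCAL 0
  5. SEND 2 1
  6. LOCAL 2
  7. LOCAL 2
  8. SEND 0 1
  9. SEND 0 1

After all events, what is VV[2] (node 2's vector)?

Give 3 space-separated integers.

Answer: 0 0 4

Derivation:
Initial: VV[0]=[0, 0, 0]
Initial: VV[1]=[0, 0, 0]
Initial: VV[2]=[0, 0, 0]
Event 1: SEND 1->0: VV[1][1]++ -> VV[1]=[0, 1, 0], msg_vec=[0, 1, 0]; VV[0]=max(VV[0],msg_vec) then VV[0][0]++ -> VV[0]=[1, 1, 0]
Event 2: SEND 2->1: VV[2][2]++ -> VV[2]=[0, 0, 1], msg_vec=[0, 0, 1]; VV[1]=max(VV[1],msg_vec) then VV[1][1]++ -> VV[1]=[0, 2, 1]
Event 3: SEND 0->1: VV[0][0]++ -> VV[0]=[2, 1, 0], msg_vec=[2, 1, 0]; VV[1]=max(VV[1],msg_vec) then VV[1][1]++ -> VV[1]=[2, 3, 1]
Event 4: LOCAL 0: VV[0][0]++ -> VV[0]=[3, 1, 0]
Event 5: SEND 2->1: VV[2][2]++ -> VV[2]=[0, 0, 2], msg_vec=[0, 0, 2]; VV[1]=max(VV[1],msg_vec) then VV[1][1]++ -> VV[1]=[2, 4, 2]
Event 6: LOCAL 2: VV[2][2]++ -> VV[2]=[0, 0, 3]
Event 7: LOCAL 2: VV[2][2]++ -> VV[2]=[0, 0, 4]
Event 8: SEND 0->1: VV[0][0]++ -> VV[0]=[4, 1, 0], msg_vec=[4, 1, 0]; VV[1]=max(VV[1],msg_vec) then VV[1][1]++ -> VV[1]=[4, 5, 2]
Event 9: SEND 0->1: VV[0][0]++ -> VV[0]=[5, 1, 0], msg_vec=[5, 1, 0]; VV[1]=max(VV[1],msg_vec) then VV[1][1]++ -> VV[1]=[5, 6, 2]
Final vectors: VV[0]=[5, 1, 0]; VV[1]=[5, 6, 2]; VV[2]=[0, 0, 4]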